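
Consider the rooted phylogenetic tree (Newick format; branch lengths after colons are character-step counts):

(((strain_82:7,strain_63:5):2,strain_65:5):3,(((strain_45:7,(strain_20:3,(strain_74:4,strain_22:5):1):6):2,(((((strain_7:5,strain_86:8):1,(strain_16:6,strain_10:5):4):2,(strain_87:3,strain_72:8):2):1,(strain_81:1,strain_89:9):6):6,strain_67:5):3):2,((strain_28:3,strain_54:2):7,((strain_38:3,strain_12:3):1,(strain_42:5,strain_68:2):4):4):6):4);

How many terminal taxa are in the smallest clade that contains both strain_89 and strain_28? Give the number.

19

The MRCA of strain_89 and strain_28 is the node subtending (((strain_45,(strain_20,(strain_74,strain_22))),(((((strain_7,strain_86),(strain_16,strain_10)),(strain_87,strain_72)),(strain_81,strain_89)),strain_67)),((strain_28,strain_54),((strain_38,strain_12),(strain_42,strain_68)))).
That clade contains 19 terminal taxa: strain_10, strain_12, strain_16, strain_20, strain_22, strain_28, strain_38, strain_42, strain_45, strain_54, strain_67, strain_68, strain_7, strain_72, strain_74, strain_81, strain_86, strain_87, strain_89.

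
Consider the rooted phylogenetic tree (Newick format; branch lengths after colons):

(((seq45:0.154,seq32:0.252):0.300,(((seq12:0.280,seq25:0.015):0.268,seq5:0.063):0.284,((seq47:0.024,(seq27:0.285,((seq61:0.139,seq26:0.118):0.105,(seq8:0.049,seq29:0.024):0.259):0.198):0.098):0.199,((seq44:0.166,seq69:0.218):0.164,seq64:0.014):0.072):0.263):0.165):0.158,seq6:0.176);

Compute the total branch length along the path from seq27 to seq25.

The path runs seq27 → … → MRCA → … → seq25; the MRCA is the node subtending (((seq12,seq25),seq5),((seq47,(seq27,((seq61,seq26),(seq8,seq29)))),((seq44,seq69),seq64))).
Branch lengths along that path: 0.285 + 0.098 + 0.199 + 0.263 + 0.284 + 0.268 + 0.015 = 1.412.

1.412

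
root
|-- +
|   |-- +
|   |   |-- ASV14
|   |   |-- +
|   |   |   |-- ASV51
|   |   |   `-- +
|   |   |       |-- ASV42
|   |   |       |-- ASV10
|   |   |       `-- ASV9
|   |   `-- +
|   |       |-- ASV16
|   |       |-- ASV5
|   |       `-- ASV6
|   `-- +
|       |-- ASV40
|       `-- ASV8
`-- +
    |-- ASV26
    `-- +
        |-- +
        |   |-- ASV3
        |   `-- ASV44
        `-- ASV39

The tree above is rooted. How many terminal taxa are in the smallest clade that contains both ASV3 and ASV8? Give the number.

14

The MRCA of ASV3 and ASV8 is the root, so the clade is the entire tree.
That clade contains 14 terminal taxa: ASV10, ASV14, ASV16, ASV26, ASV3, ASV39, ASV40, ASV42, ASV44, ASV5, ASV51, ASV6, ASV8, ASV9.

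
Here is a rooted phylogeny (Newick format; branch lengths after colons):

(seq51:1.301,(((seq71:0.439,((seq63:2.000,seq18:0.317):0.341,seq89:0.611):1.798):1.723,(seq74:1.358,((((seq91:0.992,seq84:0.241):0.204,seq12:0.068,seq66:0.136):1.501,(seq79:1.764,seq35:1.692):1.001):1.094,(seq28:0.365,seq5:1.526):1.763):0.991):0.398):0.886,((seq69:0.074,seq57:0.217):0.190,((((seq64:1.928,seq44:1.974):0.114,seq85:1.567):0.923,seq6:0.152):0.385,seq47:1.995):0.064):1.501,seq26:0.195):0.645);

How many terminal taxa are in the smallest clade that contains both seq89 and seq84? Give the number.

The MRCA of seq89 and seq84 is the node subtending ((seq71,((seq63,seq18),seq89)),(seq74,((((seq91,seq84),seq12,seq66),(seq79,seq35)),(seq28,seq5)))).
That clade contains 13 terminal taxa: seq12, seq18, seq28, seq35, seq5, seq63, seq66, seq71, seq74, seq79, seq84, seq89, seq91.

13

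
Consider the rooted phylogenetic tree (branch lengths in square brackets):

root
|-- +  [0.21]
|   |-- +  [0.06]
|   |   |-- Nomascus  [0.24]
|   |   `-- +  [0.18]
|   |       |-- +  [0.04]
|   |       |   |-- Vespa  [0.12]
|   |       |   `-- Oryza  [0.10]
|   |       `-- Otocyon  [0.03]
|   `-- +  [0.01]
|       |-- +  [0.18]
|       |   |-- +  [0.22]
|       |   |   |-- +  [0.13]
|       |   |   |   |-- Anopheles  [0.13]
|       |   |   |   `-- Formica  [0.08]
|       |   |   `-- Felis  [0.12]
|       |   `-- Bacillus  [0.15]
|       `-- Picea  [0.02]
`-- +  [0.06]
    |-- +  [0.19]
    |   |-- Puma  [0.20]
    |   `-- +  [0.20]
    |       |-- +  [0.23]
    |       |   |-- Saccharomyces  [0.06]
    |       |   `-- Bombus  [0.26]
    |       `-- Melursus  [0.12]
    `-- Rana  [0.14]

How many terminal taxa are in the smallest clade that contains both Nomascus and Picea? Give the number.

The MRCA of Nomascus and Picea is the node subtending ((Nomascus,((Vespa,Oryza),Otocyon)),((((Anopheles,Formica),Felis),Bacillus),Picea)).
That clade contains 9 terminal taxa: Anopheles, Bacillus, Felis, Formica, Nomascus, Oryza, Otocyon, Picea, Vespa.

9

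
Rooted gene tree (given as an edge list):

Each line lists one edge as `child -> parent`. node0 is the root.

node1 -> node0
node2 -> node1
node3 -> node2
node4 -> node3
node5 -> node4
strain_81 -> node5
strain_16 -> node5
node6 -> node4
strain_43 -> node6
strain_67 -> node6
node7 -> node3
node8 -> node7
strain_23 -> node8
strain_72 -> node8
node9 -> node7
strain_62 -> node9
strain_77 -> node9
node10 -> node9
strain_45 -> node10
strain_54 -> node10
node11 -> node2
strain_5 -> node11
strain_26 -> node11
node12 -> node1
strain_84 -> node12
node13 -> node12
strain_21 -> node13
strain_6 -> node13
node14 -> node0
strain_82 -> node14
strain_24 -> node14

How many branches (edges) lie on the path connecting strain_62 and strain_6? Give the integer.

The MRCA of strain_62 and strain_6 is the node subtending (((((strain_81,strain_16),(strain_43,strain_67)),((strain_23,strain_72),(strain_62,strain_77,(strain_45,strain_54)))),(strain_5,strain_26)),(strain_84,(strain_21,strain_6))).
From strain_62 up to that node: 5 branches. From strain_6 up to the same node: 3 branches. Total: 5 + 3 = 8.

8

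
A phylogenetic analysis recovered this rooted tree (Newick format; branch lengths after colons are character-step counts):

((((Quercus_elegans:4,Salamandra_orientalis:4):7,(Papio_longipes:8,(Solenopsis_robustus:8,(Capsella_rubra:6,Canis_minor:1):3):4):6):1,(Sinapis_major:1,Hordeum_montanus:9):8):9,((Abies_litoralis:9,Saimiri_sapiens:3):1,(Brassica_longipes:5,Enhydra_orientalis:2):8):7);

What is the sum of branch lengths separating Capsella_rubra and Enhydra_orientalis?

46

The path runs Capsella_rubra → … → MRCA → … → Enhydra_orientalis; the MRCA is the root of the tree.
Branch lengths along that path: 6 + 3 + 4 + 6 + 1 + 9 + 7 + 8 + 2 = 46.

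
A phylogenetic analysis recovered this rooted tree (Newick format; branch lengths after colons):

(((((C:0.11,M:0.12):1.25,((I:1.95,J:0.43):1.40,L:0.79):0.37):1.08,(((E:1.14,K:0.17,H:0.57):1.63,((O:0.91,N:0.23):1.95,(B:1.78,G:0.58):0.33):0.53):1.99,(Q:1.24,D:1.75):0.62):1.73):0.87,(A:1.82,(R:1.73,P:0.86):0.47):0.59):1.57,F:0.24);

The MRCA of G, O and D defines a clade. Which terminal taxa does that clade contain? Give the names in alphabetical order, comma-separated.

B, D, E, G, H, K, N, O, Q

Tracing G: it sits inside (B,G).
Tracing O: it sits inside (O,N).
Tracing D: it sits inside (Q,D).
The smallest clade enclosing all 3 is (((E,K,H),((O,N),(B,G))),(Q,D)); the answer is its 9 terminal taxa in alphabetical order.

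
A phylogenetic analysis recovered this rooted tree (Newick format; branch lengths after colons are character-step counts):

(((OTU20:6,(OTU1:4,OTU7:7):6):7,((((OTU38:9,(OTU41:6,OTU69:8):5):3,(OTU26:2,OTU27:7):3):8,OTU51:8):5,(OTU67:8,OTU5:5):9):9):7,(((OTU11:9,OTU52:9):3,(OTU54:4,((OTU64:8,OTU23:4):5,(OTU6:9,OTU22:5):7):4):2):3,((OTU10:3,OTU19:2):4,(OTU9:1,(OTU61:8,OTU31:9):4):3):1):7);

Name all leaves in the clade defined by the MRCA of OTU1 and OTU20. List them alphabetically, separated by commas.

Tracing OTU1: it sits inside (OTU1,OTU7).
Tracing OTU20: it sits inside (OTU20,(OTU1,OTU7)).
The smallest clade enclosing both is (OTU20,(OTU1,OTU7)); the answer is its 3 terminal taxa in alphabetical order.

OTU1, OTU20, OTU7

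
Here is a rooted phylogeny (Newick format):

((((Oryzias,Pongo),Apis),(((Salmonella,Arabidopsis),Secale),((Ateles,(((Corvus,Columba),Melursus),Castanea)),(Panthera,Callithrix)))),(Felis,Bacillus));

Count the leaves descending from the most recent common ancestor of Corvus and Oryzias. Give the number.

13

The MRCA of Corvus and Oryzias is the node subtending (((Oryzias,Pongo),Apis),(((Salmonella,Arabidopsis),Secale),((Ateles,(((Corvus,Columba),Melursus),Castanea)),(Panthera,Callithrix)))).
That clade contains 13 terminal taxa: Apis, Arabidopsis, Ateles, Callithrix, Castanea, Columba, Corvus, Melursus, Oryzias, Panthera, Pongo, Salmonella, Secale.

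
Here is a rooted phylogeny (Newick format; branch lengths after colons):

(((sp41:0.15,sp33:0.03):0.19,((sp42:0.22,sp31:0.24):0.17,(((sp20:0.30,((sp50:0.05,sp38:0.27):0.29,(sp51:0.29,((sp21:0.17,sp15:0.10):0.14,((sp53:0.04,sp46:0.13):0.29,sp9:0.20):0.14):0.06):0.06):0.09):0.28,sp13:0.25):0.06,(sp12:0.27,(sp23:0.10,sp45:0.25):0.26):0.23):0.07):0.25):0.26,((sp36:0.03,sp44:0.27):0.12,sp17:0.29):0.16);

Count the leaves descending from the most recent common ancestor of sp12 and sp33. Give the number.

The MRCA of sp12 and sp33 is the node subtending ((sp41,sp33),((sp42,sp31),(((sp20,((sp50,sp38),(sp51,((sp21,sp15),((sp53,sp46),sp9))))),sp13),(sp12,(sp23,sp45))))).
That clade contains 17 terminal taxa: sp12, sp13, sp15, sp20, sp21, sp23, sp31, sp33, sp38, sp41, sp42, sp45, sp46, sp50, sp51, sp53, sp9.

17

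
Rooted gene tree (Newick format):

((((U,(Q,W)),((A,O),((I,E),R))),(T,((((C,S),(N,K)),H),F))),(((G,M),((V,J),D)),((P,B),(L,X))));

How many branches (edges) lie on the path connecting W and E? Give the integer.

7

The MRCA of W and E is the node subtending ((U,(Q,W)),((A,O),((I,E),R))).
From W up to that node: 3 branches. From E up to the same node: 4 branches. Total: 3 + 4 = 7.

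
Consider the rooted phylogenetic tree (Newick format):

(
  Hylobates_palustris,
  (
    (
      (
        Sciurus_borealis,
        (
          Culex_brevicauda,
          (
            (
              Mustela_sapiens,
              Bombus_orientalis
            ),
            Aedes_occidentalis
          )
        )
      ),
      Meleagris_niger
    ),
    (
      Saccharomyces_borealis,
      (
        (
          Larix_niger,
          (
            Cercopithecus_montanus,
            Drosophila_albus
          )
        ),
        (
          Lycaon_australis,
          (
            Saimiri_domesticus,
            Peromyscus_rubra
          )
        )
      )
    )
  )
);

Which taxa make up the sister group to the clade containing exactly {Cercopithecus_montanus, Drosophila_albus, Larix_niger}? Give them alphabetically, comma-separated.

Lycaon_australis, Peromyscus_rubra, Saimiri_domesticus

The clade containing exactly {Cercopithecus_montanus, Drosophila_albus, Larix_niger} attaches to the tree at the node subtending ((Larix_niger,(Cercopithecus_montanus,Drosophila_albus)),(Lycaon_australis,(Saimiri_domesticus,Peromyscus_rubra))).
The other lineage descending from that same node — the sister group — is (Lycaon_australis,(Saimiri_domesticus,Peromyscus_rubra)); its 3 tips in alphabetical order are the answer.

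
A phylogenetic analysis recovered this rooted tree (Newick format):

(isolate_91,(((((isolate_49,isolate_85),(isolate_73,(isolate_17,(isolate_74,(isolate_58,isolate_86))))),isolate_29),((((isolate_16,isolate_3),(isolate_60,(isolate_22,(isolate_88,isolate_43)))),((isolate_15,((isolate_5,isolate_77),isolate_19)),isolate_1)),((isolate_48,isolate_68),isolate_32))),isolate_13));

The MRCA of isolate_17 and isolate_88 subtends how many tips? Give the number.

22

The MRCA of isolate_17 and isolate_88 is the node subtending ((((isolate_49,isolate_85),(isolate_73,(isolate_17,(isolate_74,(isolate_58,isolate_86))))),isolate_29),((((isolate_16,isolate_3),(isolate_60,(isolate_22,(isolate_88,isolate_43)))),((isolate_15,((isolate_5,isolate_77),isolate_19)),isolate_1)),((isolate_48,isolate_68),isolate_32))).
That clade contains 22 terminal taxa: isolate_1, isolate_15, isolate_16, isolate_17, isolate_19, isolate_22, isolate_29, isolate_3, isolate_32, isolate_43, isolate_48, isolate_49, isolate_5, isolate_58, isolate_60, isolate_68, isolate_73, isolate_74, isolate_77, isolate_85, isolate_86, isolate_88.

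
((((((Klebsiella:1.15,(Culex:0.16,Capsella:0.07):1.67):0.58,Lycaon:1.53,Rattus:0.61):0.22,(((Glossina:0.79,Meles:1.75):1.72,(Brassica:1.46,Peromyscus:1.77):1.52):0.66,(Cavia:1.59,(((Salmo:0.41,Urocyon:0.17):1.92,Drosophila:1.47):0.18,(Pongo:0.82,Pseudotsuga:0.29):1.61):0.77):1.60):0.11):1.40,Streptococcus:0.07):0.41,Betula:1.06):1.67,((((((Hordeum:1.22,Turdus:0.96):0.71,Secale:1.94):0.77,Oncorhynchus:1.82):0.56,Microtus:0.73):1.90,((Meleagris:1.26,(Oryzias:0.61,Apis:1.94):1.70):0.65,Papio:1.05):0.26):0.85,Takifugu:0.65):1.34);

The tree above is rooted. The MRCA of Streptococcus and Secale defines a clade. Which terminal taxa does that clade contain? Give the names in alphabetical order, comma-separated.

Tracing Streptococcus: it sits inside ((((Klebsiella,(Culex,Capsella)),Lycaon,Rattus),(((Glossina,Meles),(Brassica,Peromyscus)),(Cavia,(((Salmo,Urocyon),Drosophila),(Pongo,Pseudotsuga))))),Streptococcus).
Tracing Secale: it sits inside ((Hordeum,Turdus),Secale).
The smallest clade enclosing both is the whole tree (their MRCA is the root), so the answer is all 27 tips in alphabetical order.

Apis, Betula, Brassica, Capsella, Cavia, Culex, Drosophila, Glossina, Hordeum, Klebsiella, Lycaon, Meleagris, Meles, Microtus, Oncorhynchus, Oryzias, Papio, Peromyscus, Pongo, Pseudotsuga, Rattus, Salmo, Secale, Streptococcus, Takifugu, Turdus, Urocyon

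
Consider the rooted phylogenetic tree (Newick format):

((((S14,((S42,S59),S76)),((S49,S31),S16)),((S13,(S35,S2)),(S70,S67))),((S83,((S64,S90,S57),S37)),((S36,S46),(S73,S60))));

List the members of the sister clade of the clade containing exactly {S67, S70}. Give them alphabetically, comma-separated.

S13, S2, S35

The clade containing exactly {S67, S70} attaches to the tree at the node subtending ((S13,(S35,S2)),(S70,S67)).
The other lineage descending from that same node — the sister group — is (S13,(S35,S2)); its 3 tips in alphabetical order are the answer.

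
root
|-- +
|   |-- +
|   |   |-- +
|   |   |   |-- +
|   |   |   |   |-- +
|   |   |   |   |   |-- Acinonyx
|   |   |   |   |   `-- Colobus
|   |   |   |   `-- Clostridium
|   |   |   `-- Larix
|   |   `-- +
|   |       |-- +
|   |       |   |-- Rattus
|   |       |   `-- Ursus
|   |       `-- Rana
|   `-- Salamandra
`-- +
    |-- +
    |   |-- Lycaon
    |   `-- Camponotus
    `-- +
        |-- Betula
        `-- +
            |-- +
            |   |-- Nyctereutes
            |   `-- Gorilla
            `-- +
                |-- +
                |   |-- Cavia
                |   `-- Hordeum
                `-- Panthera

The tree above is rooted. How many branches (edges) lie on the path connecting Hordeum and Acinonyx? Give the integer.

12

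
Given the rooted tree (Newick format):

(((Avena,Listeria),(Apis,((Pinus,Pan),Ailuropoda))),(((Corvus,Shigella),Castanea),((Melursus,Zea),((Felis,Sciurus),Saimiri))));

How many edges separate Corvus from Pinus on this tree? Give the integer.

9

The MRCA of Corvus and Pinus is the root of the tree.
From Corvus up to that node: 4 branches. From Pinus up to the same node: 5 branches. Total: 4 + 5 = 9.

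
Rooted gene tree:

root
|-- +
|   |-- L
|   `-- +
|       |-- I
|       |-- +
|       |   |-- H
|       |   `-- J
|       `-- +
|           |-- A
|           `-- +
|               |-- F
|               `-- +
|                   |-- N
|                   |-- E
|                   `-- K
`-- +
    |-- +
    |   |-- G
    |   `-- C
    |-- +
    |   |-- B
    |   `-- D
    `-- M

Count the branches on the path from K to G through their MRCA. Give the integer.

9

The MRCA of K and G is the root of the tree.
From K up to that node: 6 branches. From G up to the same node: 3 branches. Total: 6 + 3 = 9.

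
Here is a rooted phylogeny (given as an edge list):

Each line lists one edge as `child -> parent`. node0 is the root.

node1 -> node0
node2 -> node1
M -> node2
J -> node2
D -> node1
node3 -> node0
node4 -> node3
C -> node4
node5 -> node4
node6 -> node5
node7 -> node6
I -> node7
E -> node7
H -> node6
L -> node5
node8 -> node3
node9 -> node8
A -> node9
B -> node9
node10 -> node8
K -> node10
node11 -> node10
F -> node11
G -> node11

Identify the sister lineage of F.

G

F attaches to the tree at the node subtending (F,G).
The other lineage descending from that same node — the sister group — is the single tip G.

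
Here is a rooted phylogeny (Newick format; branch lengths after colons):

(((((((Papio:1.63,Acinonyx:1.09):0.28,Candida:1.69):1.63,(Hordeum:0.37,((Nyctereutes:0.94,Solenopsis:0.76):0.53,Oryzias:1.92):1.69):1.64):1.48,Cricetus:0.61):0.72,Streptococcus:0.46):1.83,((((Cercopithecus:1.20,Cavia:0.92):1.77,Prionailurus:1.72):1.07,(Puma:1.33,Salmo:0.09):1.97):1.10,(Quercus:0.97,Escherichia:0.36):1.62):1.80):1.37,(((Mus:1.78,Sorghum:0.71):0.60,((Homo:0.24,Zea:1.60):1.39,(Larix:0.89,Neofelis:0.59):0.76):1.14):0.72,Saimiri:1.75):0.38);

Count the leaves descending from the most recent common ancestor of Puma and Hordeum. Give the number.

The MRCA of Puma and Hordeum is the node subtending ((((((Papio,Acinonyx),Candida),(Hordeum,((Nyctereutes,Solenopsis),Oryzias))),Cricetus),Streptococcus),((((Cercopithecus,Cavia),Prionailurus),(Puma,Salmo)),(Quercus,Escherichia))).
That clade contains 16 terminal taxa: Acinonyx, Candida, Cavia, Cercopithecus, Cricetus, Escherichia, Hordeum, Nyctereutes, Oryzias, Papio, Prionailurus, Puma, Quercus, Salmo, Solenopsis, Streptococcus.

16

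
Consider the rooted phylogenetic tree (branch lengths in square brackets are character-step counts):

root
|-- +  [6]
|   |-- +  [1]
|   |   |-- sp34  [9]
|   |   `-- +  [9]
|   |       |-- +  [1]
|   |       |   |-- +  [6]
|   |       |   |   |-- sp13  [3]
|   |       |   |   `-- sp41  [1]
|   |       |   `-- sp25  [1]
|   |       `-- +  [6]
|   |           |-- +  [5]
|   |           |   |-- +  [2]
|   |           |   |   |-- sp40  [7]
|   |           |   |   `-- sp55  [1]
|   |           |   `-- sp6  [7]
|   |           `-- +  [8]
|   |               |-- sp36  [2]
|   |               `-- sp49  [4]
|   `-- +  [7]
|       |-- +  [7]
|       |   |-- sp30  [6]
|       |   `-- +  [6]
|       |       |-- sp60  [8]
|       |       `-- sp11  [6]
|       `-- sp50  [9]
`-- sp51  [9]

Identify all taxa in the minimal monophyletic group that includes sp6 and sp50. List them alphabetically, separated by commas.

Tracing sp6: it sits inside ((sp40,sp55),sp6).
Tracing sp50: it sits inside ((sp30,(sp60,sp11)),sp50).
The smallest clade enclosing both is ((sp34,(((sp13,sp41),sp25),(((sp40,sp55),sp6),(sp36,sp49)))),((sp30,(sp60,sp11)),sp50)); the answer is its 13 terminal taxa in alphabetical order.

sp11, sp13, sp25, sp30, sp34, sp36, sp40, sp41, sp49, sp50, sp55, sp6, sp60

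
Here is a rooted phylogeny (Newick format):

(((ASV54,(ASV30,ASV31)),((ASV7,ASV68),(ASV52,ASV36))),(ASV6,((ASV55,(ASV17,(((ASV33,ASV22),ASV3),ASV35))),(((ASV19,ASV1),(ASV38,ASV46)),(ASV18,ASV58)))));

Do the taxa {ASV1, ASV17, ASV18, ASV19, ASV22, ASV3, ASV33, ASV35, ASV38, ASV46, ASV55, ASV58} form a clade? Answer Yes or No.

Yes

The most recent common ancestor of these taxa subtends ((ASV55,(ASV17,(((ASV33,ASV22),ASV3),ASV35))),(((ASV19,ASV1),(ASV38,ASV46)),(ASV18,ASV58))).
That clade has exactly 12 tips — every listed taxon and nothing else — so the group is monophyletic.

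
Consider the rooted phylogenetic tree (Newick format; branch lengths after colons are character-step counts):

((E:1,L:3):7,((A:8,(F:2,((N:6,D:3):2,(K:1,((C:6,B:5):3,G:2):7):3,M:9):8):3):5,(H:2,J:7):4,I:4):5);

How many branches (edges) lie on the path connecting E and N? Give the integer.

The MRCA of E and N is the root of the tree.
From E up to that node: 2 branches. From N up to the same node: 6 branches. Total: 2 + 6 = 8.

8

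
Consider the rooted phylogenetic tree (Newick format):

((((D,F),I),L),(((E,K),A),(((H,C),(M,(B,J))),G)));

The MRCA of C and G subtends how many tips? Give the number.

The MRCA of C and G is the node subtending (((H,C),(M,(B,J))),G).
That clade contains 6 terminal taxa: B, C, G, H, J, M.

6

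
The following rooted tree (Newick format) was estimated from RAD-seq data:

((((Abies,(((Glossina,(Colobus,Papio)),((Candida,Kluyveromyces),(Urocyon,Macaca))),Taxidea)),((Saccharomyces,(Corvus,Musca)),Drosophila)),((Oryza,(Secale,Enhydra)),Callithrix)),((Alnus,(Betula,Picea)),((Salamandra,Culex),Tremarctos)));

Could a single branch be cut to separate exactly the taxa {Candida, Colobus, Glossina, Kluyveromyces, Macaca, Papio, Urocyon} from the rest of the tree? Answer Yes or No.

The most recent common ancestor of these taxa subtends ((Glossina,(Colobus,Papio)),((Candida,Kluyveromyces),(Urocyon,Macaca))).
That clade has exactly 7 tips — every listed taxon and nothing else — so the group is monophyletic.

Yes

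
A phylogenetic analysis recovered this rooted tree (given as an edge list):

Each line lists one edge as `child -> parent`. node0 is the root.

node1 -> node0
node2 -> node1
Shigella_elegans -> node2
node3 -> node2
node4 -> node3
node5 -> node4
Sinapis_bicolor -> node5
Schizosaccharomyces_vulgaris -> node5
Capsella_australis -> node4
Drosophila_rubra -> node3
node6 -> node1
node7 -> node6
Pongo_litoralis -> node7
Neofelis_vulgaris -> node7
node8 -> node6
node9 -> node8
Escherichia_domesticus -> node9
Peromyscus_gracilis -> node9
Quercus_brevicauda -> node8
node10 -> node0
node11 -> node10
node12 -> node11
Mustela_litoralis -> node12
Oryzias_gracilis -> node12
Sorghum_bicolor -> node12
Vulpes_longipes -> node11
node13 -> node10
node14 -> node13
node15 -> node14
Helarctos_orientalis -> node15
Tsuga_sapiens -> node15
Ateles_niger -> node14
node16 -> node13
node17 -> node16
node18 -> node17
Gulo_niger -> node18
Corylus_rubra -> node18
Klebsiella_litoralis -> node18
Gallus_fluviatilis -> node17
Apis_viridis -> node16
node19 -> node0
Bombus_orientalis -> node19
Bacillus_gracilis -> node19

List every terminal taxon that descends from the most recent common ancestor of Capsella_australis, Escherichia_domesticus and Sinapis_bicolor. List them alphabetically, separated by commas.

Capsella_australis, Drosophila_rubra, Escherichia_domesticus, Neofelis_vulgaris, Peromyscus_gracilis, Pongo_litoralis, Quercus_brevicauda, Schizosaccharomyces_vulgaris, Shigella_elegans, Sinapis_bicolor

Tracing Capsella_australis: it sits inside ((Sinapis_bicolor,Schizosaccharomyces_vulgaris),Capsella_australis).
Tracing Escherichia_domesticus: it sits inside (Escherichia_domesticus,Peromyscus_gracilis).
Tracing Sinapis_bicolor: it sits inside (Sinapis_bicolor,Schizosaccharomyces_vulgaris).
The smallest clade enclosing all 3 is ((Shigella_elegans,(((Sinapis_bicolor,Schizosaccharomyces_vulgaris),Capsella_australis),Drosophila_rubra)),((Pongo_litoralis,Neofelis_vulgaris),((Escherichia_domesticus,Peromyscus_gracilis),Quercus_brevicauda))); the answer is its 10 terminal taxa in alphabetical order.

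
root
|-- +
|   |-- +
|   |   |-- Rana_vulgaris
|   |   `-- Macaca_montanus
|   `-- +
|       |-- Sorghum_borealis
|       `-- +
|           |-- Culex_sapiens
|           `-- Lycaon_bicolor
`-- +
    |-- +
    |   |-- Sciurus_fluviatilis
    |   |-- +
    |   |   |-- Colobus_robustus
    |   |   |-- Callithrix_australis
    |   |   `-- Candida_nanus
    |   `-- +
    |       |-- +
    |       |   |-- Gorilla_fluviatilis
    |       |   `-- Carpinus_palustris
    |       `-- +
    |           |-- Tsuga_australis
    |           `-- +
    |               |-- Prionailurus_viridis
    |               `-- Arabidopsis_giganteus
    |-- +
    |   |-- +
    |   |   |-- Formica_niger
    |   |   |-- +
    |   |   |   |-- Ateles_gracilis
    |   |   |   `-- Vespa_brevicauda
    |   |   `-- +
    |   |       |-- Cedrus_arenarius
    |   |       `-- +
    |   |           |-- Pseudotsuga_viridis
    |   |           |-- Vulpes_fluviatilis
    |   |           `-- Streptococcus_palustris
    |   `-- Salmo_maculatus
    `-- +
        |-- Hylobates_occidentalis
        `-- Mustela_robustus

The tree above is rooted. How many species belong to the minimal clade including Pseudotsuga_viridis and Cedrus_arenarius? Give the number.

4

The MRCA of Pseudotsuga_viridis and Cedrus_arenarius is the node subtending (Cedrus_arenarius,(Pseudotsuga_viridis,Vulpes_fluviatilis,Streptococcus_palustris)).
That clade contains 4 terminal taxa: Cedrus_arenarius, Pseudotsuga_viridis, Streptococcus_palustris, Vulpes_fluviatilis.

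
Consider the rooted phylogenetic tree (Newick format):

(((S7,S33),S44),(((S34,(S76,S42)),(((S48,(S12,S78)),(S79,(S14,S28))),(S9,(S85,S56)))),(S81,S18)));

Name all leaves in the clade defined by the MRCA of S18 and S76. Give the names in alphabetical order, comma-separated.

S12, S14, S18, S28, S34, S42, S48, S56, S76, S78, S79, S81, S85, S9

Tracing S18: it sits inside (S81,S18).
Tracing S76: it sits inside (S76,S42).
The smallest clade enclosing both is (((S34,(S76,S42)),(((S48,(S12,S78)),(S79,(S14,S28))),(S9,(S85,S56)))),(S81,S18)); the answer is its 14 terminal taxa in alphabetical order.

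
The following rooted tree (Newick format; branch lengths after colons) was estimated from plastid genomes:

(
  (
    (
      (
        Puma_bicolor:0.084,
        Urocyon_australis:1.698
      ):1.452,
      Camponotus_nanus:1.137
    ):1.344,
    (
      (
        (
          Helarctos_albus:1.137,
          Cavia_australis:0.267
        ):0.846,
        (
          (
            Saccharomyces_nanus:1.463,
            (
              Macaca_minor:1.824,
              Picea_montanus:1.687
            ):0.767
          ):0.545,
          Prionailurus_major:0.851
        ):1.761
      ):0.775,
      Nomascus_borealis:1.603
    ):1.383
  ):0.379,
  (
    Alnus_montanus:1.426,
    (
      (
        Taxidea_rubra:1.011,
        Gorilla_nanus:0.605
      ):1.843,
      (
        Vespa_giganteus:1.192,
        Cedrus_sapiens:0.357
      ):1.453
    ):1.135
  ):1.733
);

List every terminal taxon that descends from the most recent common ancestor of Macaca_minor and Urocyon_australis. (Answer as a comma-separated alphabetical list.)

Tracing Macaca_minor: it sits inside (Macaca_minor,Picea_montanus).
Tracing Urocyon_australis: it sits inside (Puma_bicolor,Urocyon_australis).
The smallest clade enclosing both is (((Puma_bicolor,Urocyon_australis),Camponotus_nanus),(((Helarctos_albus,Cavia_australis),((Saccharomyces_nanus,(Macaca_minor,Picea_montanus)),Prionailurus_major)),Nomascus_borealis)); the answer is its 10 terminal taxa in alphabetical order.

Camponotus_nanus, Cavia_australis, Helarctos_albus, Macaca_minor, Nomascus_borealis, Picea_montanus, Prionailurus_major, Puma_bicolor, Saccharomyces_nanus, Urocyon_australis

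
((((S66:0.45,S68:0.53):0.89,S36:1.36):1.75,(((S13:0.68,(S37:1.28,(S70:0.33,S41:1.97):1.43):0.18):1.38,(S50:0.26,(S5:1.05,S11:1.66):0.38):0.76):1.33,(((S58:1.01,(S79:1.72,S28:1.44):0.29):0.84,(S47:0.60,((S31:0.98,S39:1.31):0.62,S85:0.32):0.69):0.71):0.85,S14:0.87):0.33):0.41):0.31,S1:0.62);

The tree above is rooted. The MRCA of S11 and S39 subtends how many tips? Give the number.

The MRCA of S11 and S39 is the node subtending (((S13,(S37,(S70,S41))),(S50,(S5,S11))),(((S58,(S79,S28)),(S47,((S31,S39),S85))),S14)).
That clade contains 15 terminal taxa: S11, S13, S14, S28, S31, S37, S39, S41, S47, S5, S50, S58, S70, S79, S85.

15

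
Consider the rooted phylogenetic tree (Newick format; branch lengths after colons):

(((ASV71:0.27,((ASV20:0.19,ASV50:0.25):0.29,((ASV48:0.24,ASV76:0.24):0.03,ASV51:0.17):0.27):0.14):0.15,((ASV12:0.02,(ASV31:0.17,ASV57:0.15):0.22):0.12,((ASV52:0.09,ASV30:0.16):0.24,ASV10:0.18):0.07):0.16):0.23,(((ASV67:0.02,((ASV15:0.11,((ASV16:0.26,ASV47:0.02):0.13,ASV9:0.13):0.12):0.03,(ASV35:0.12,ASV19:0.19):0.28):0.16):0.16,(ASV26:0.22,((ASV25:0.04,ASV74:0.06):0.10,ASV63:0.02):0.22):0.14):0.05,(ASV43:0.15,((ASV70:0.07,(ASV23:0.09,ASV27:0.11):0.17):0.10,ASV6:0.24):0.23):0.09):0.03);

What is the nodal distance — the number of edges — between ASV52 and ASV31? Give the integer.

6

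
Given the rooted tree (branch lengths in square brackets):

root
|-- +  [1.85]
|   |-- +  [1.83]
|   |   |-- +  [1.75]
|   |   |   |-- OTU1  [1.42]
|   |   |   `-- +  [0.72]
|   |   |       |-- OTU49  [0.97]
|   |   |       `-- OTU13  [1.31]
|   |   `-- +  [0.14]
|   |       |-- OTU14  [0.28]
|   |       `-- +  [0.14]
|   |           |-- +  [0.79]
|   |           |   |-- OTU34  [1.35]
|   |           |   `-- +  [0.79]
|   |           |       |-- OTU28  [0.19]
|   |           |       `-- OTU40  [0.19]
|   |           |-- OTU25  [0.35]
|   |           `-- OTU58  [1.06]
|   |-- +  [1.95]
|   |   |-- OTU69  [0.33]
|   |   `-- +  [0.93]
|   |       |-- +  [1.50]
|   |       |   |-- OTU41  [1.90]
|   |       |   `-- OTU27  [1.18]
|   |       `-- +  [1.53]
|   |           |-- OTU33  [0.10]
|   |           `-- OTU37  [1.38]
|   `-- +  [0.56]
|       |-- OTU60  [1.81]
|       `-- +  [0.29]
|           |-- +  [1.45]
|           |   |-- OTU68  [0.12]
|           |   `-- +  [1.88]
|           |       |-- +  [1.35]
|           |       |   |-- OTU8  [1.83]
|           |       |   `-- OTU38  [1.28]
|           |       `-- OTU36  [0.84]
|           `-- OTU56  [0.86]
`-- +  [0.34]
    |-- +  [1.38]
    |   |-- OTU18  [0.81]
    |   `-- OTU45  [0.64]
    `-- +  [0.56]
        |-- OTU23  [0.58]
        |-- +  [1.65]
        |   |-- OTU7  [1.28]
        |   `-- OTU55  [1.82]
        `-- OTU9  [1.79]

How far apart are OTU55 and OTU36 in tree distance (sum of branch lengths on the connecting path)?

The path runs OTU55 → … → MRCA → … → OTU36; the MRCA is the root of the tree.
Branch lengths along that path: 1.82 + 1.65 + 0.56 + 0.34 + 1.85 + 0.56 + 0.29 + 1.45 + 1.88 + 0.84 = 11.24.

11.24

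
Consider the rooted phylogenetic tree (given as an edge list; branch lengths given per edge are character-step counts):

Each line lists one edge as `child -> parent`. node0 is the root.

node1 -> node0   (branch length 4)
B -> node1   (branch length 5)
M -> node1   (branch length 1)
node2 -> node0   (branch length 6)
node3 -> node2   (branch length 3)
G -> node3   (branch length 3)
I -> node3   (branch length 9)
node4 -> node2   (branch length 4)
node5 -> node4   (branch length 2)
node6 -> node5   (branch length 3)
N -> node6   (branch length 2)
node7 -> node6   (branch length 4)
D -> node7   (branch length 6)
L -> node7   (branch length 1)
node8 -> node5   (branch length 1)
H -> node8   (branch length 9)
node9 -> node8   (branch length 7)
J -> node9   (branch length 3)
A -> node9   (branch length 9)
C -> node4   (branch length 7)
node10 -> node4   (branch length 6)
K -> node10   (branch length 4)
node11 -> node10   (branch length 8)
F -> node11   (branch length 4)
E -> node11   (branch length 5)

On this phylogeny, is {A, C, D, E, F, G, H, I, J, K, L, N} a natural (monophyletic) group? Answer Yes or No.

Yes

The most recent common ancestor of these taxa subtends ((G,I),(((N,(D,L)),(H,(J,A))),C,(K,(F,E)))).
That clade has exactly 12 tips — every listed taxon and nothing else — so the group is monophyletic.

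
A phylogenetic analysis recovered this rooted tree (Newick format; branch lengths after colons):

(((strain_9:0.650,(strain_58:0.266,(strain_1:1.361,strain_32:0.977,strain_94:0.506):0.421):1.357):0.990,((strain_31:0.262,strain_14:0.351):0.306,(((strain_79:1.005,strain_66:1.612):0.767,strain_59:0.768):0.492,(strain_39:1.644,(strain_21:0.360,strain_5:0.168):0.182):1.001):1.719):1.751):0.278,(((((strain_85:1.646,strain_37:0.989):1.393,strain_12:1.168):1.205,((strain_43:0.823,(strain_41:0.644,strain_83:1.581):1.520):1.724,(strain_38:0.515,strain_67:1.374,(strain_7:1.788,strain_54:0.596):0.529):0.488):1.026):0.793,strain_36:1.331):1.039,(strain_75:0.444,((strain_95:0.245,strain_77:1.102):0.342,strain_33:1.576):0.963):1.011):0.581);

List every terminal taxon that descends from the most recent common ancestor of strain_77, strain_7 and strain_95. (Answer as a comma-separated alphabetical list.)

strain_12, strain_33, strain_36, strain_37, strain_38, strain_41, strain_43, strain_54, strain_67, strain_7, strain_75, strain_77, strain_83, strain_85, strain_95

Tracing strain_77: it sits inside (strain_95,strain_77).
Tracing strain_7: it sits inside (strain_7,strain_54).
Tracing strain_95: it sits inside (strain_95,strain_77).
The smallest clade enclosing all 3 is (((((strain_85,strain_37),strain_12),((strain_43,(strain_41,strain_83)),(strain_38,strain_67,(strain_7,strain_54)))),strain_36),(strain_75,((strain_95,strain_77),strain_33))); the answer is its 15 terminal taxa in alphabetical order.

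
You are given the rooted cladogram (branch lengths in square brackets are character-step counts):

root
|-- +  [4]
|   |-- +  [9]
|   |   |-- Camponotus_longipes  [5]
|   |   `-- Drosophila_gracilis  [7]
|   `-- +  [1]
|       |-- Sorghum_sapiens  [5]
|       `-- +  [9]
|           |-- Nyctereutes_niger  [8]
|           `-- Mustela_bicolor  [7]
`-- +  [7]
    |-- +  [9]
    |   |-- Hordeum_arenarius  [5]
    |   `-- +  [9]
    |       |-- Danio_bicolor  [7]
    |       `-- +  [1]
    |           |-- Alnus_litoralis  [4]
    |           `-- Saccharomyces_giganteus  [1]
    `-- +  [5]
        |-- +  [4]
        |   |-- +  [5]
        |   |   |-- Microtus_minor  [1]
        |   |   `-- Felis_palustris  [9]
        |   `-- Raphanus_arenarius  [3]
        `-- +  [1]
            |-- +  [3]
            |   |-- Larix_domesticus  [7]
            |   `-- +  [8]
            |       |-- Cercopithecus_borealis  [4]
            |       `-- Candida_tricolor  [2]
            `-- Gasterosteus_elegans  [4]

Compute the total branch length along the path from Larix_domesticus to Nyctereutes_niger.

The path runs Larix_domesticus → … → MRCA → … → Nyctereutes_niger; the MRCA is the root of the tree.
Branch lengths along that path: 7 + 3 + 1 + 5 + 7 + 4 + 1 + 9 + 8 = 45.

45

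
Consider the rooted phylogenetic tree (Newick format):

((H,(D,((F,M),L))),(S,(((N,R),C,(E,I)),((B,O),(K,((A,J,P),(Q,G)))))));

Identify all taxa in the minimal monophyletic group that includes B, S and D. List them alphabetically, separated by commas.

A, B, C, D, E, F, G, H, I, J, K, L, M, N, O, P, Q, R, S

Tracing B: it sits inside (B,O).
Tracing S: it sits inside (S,(((N,R),C,(E,I)),((B,O),(K,((A,J,P),(Q,G)))))).
Tracing D: it sits inside (D,((F,M),L)).
The smallest clade enclosing all 3 is the whole tree (their MRCA is the root), so the answer is all 19 tips in alphabetical order.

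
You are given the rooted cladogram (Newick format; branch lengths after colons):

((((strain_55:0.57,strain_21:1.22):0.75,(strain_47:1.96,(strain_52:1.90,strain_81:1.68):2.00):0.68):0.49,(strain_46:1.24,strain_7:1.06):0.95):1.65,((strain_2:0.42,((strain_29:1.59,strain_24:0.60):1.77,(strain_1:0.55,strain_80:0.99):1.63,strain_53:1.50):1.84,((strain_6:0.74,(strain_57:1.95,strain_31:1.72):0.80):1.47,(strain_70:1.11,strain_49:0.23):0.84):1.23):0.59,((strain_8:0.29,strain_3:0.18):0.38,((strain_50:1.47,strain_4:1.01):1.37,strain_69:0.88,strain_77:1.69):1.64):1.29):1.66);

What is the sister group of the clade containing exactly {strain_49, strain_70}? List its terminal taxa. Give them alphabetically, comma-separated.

The clade containing exactly {strain_49, strain_70} attaches to the tree at the node subtending ((strain_6,(strain_57,strain_31)),(strain_70,strain_49)).
The other lineage descending from that same node — the sister group — is (strain_6,(strain_57,strain_31)); its 3 tips in alphabetical order are the answer.

strain_31, strain_57, strain_6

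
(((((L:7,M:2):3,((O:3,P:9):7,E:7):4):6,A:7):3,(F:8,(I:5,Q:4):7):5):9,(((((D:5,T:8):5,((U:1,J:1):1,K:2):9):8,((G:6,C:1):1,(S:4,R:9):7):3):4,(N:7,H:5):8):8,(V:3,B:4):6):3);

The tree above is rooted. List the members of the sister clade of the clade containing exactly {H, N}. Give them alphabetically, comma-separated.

The clade containing exactly {H, N} attaches to the tree at the node subtending ((((D,T),((U,J),K)),((G,C),(S,R))),(N,H)).
The other lineage descending from that same node — the sister group — is (((D,T),((U,J),K)),((G,C),(S,R))); its 9 tips in alphabetical order are the answer.

C, D, G, J, K, R, S, T, U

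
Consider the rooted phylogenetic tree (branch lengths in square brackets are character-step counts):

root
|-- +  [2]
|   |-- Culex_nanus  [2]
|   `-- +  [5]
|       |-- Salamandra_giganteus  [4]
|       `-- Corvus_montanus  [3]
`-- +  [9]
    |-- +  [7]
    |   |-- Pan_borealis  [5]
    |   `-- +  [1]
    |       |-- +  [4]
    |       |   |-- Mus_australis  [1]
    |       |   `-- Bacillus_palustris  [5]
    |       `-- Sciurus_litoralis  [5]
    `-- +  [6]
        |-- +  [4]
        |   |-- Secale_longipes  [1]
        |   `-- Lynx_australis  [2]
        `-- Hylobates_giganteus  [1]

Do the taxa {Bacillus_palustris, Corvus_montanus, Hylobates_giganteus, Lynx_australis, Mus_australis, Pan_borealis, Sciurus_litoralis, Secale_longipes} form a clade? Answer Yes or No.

No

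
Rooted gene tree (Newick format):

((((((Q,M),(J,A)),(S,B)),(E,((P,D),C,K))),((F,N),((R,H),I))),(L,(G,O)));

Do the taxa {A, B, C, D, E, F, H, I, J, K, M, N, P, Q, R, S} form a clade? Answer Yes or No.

The most recent common ancestor of these taxa subtends (((((Q,M),(J,A)),(S,B)),(E,((P,D),C,K))),((F,N),((R,H),I))).
That clade has exactly 16 tips — every listed taxon and nothing else — so the group is monophyletic.

Yes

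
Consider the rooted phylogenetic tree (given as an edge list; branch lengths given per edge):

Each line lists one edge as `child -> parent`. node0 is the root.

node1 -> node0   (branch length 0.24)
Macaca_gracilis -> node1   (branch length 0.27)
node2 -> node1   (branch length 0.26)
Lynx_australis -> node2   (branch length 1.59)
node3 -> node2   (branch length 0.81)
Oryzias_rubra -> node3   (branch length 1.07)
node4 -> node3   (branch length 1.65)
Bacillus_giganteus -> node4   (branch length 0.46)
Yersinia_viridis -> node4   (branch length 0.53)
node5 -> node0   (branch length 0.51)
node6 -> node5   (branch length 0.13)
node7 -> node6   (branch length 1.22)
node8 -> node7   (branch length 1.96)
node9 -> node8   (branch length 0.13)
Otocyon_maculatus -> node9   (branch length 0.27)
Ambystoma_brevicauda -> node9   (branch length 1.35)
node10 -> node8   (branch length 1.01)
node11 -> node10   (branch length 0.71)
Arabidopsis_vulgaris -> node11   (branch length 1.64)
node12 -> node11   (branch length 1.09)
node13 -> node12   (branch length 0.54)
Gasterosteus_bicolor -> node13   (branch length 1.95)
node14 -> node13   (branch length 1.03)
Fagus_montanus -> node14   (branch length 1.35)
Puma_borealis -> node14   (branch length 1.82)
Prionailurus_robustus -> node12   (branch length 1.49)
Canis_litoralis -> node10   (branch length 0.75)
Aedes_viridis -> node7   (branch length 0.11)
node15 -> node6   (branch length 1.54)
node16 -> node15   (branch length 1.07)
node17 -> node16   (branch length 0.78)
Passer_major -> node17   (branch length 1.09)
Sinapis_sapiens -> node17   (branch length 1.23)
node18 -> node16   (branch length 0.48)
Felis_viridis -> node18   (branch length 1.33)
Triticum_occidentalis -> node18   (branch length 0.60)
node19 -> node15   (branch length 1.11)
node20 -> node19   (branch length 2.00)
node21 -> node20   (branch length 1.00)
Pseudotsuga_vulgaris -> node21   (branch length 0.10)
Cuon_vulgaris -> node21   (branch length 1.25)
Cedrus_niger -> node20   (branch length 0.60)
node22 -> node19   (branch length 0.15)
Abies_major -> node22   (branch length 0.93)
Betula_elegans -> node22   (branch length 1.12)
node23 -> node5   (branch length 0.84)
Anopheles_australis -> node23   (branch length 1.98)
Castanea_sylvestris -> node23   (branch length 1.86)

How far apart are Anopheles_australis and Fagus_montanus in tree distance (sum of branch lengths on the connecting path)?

The path runs Anopheles_australis → … → MRCA → … → Fagus_montanus; the MRCA is the node subtending (((((Otocyon_maculatus,Ambystoma_brevicauda),((Arabidopsis_vulgaris,((Gasterosteus_bicolor,(Fagus_montanus,Puma_borealis)),Prionailurus_robustus)),Canis_litoralis)),Aedes_viridis),(((Passer_major,Sinapis_sapiens),(Felis_viridis,Triticum_occidentalis)),(((Pseudotsuga_vulgaris,Cuon_vulgaris),Cedrus_niger),(Abies_major,Betula_elegans)))),(Anopheles_australis,Castanea_sylvestris)).
Branch lengths along that path: 1.98 + 0.84 + 0.13 + 1.22 + 1.96 + 1.01 + 0.71 + 1.09 + 0.54 + 1.03 + 1.35 = 11.86.

11.86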